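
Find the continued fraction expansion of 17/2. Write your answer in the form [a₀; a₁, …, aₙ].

⌊17/2⌋ = 8, remainder 1
⌊2/1⌋ = 2, remainder 0

[8; 2]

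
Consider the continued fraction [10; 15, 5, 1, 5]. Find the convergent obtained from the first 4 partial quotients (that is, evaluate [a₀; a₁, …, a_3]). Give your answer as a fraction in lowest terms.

Use the convergent recurrence hₖ = aₖ·hₖ₋₁ + hₖ₋₂ (and likewise for the denominators kₖ):
a_0 = 10: 10/1
a_1 = 15: 151/15
a_2 = 5: 765/76
a_3 = 1: 916/91

916/91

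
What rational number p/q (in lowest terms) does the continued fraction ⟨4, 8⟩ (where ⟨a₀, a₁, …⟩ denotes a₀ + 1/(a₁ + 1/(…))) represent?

33/8

a_0 = 4: 4/1
a_1 = 8: 33/8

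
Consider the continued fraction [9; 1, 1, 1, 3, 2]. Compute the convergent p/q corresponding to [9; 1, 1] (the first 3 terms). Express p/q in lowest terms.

a_0 = 9: 9/1
a_1 = 1: 10/1
a_2 = 1: 19/2

19/2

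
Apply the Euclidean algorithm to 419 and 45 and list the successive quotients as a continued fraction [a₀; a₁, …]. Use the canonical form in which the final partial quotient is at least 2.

419 ÷ 45 → quotient 9, remainder 14
45 ÷ 14 → quotient 3, remainder 3
14 ÷ 3 → quotient 4, remainder 2
3 ÷ 2 → quotient 1, remainder 1
2 ÷ 1 → quotient 2, remainder 0

[9; 3, 4, 1, 2]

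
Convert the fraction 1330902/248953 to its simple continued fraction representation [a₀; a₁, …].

[5; 2, 1, 8, 9, 3, 7, 46]

Run the Euclidean algorithm, recording each quotient:
1330902 = 5·248953 + 86137, so a_0 = 5
248953 = 2·86137 + 76679, so a_1 = 2
86137 = 1·76679 + 9458, so a_2 = 1
76679 = 8·9458 + 1015, so a_3 = 8
9458 = 9·1015 + 323, so a_4 = 9
1015 = 3·323 + 46, so a_5 = 3
323 = 7·46 + 1, so a_6 = 7
46 = 46·1 + 0, so a_7 = 46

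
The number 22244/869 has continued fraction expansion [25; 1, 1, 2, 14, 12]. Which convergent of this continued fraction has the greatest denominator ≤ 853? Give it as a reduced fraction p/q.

a_0 = 25: 25/1  (≤ bound)
a_1 = 1: 26/1  (≤ bound)
a_2 = 1: 51/2  (≤ bound)
a_3 = 2: 128/5  (≤ bound)
a_4 = 14: 1843/72  (≤ bound)
a_5 = 12: 22244/869  (> 853, stop)

1843/72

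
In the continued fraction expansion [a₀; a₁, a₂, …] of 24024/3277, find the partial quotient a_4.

7

24024 ÷ 3277 → quotient 7, remainder 1085
3277 ÷ 1085 → quotient 3, remainder 22
1085 ÷ 22 → quotient 49, remainder 7
22 ÷ 7 → quotient 3, remainder 1
7 ÷ 1 → quotient 7, remainder 0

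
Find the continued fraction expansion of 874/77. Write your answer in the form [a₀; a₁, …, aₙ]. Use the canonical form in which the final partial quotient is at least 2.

874 ÷ 77 → quotient 11, remainder 27
77 ÷ 27 → quotient 2, remainder 23
27 ÷ 23 → quotient 1, remainder 4
23 ÷ 4 → quotient 5, remainder 3
4 ÷ 3 → quotient 1, remainder 1
3 ÷ 1 → quotient 3, remainder 0

[11; 2, 1, 5, 1, 3]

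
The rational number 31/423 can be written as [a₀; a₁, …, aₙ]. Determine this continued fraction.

[0; 13, 1, 1, 1, 4, 2]

31 ÷ 423 → quotient 0, remainder 31
423 ÷ 31 → quotient 13, remainder 20
31 ÷ 20 → quotient 1, remainder 11
20 ÷ 11 → quotient 1, remainder 9
11 ÷ 9 → quotient 1, remainder 2
9 ÷ 2 → quotient 4, remainder 1
2 ÷ 1 → quotient 2, remainder 0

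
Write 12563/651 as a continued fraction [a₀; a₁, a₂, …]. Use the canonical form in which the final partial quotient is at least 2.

12563 ÷ 651 → quotient 19, remainder 194
651 ÷ 194 → quotient 3, remainder 69
194 ÷ 69 → quotient 2, remainder 56
69 ÷ 56 → quotient 1, remainder 13
56 ÷ 13 → quotient 4, remainder 4
13 ÷ 4 → quotient 3, remainder 1
4 ÷ 1 → quotient 4, remainder 0

[19; 3, 2, 1, 4, 3, 4]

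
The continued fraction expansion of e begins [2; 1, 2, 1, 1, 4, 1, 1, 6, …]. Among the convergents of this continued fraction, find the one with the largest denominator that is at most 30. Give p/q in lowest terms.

19/7

a_0 = 2: 2/1  (≤ bound)
a_1 = 1: 3/1  (≤ bound)
a_2 = 2: 8/3  (≤ bound)
a_3 = 1: 11/4  (≤ bound)
a_4 = 1: 19/7  (≤ bound)
a_5 = 4: 87/32  (> 30, stop)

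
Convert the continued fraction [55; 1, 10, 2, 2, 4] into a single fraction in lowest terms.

Start with 4.
2 + 1/(4/1) = 2 + 1/4 = 9/4
2 + 1/(9/4) = 2 + 4/9 = 22/9
10 + 1/(22/9) = 10 + 9/22 = 229/22
1 + 1/(229/22) = 1 + 22/229 = 251/229
55 + 1/(251/229) = 55 + 229/251 = 14034/251

14034/251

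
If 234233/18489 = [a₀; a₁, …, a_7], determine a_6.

12

234233 ÷ 18489 → quotient 12, remainder 12365
18489 ÷ 12365 → quotient 1, remainder 6124
12365 ÷ 6124 → quotient 2, remainder 117
6124 ÷ 117 → quotient 52, remainder 40
117 ÷ 40 → quotient 2, remainder 37
40 ÷ 37 → quotient 1, remainder 3
37 ÷ 3 → quotient 12, remainder 1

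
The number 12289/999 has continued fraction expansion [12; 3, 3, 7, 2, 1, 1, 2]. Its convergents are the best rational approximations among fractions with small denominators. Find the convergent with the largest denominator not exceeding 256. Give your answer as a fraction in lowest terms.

List convergents until the denominator exceeds the bound:
a_0 = 12: 12/1  (≤ bound)
a_1 = 3: 37/3  (≤ bound)
a_2 = 3: 123/10  (≤ bound)
a_3 = 7: 898/73  (≤ bound)
a_4 = 2: 1919/156  (≤ bound)
a_5 = 1: 2817/229  (≤ bound)
a_6 = 1: 4736/385  (> 256, stop)

2817/229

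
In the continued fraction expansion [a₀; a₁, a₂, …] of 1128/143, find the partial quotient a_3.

1128 ÷ 143 → quotient 7, remainder 127
143 ÷ 127 → quotient 1, remainder 16
127 ÷ 16 → quotient 7, remainder 15
16 ÷ 15 → quotient 1, remainder 1

1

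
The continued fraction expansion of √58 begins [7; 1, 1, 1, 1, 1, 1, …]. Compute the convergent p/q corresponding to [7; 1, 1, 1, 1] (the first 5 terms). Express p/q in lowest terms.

38/5

Start with 1.
1 + 1/(1/1) = 1 + 1/1 = 2/1
1 + 1/(2/1) = 1 + 1/2 = 3/2
1 + 1/(3/2) = 1 + 2/3 = 5/3
7 + 1/(5/3) = 7 + 3/5 = 38/5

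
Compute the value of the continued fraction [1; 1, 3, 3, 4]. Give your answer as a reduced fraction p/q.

Use the convergent recurrence hₖ = aₖ·hₖ₋₁ + hₖ₋₂ (and likewise for the denominators kₖ):
a_0 = 1: 1/1
a_1 = 1: 2/1
a_2 = 3: 7/4
a_3 = 3: 23/13
a_4 = 4: 99/56

99/56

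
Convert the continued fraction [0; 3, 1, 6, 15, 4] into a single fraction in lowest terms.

a_0 = 0: 0/1
a_1 = 3: 1/3
a_2 = 1: 1/4
a_3 = 6: 7/27
a_4 = 15: 106/409
a_5 = 4: 431/1663

431/1663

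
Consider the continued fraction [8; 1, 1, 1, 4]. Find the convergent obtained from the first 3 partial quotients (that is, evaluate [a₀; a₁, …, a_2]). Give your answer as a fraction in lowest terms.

17/2

a_0 = 8: 8/1
a_1 = 1: 9/1
a_2 = 1: 17/2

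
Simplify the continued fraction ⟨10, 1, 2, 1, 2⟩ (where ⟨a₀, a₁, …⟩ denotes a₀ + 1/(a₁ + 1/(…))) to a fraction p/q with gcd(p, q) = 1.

118/11

Collapse the nested fraction from the inside out:
Start with 2.
1 + 1/(2/1) = 1 + 1/2 = 3/2
2 + 1/(3/2) = 2 + 2/3 = 8/3
1 + 1/(8/3) = 1 + 3/8 = 11/8
10 + 1/(11/8) = 10 + 8/11 = 118/11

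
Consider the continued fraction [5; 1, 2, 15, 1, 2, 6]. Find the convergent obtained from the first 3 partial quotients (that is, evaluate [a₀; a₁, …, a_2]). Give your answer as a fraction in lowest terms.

Start with 2.
1 + 1/(2/1) = 1 + 1/2 = 3/2
5 + 1/(3/2) = 5 + 2/3 = 17/3

17/3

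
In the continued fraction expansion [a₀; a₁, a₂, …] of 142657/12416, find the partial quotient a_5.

⌊142657/12416⌋ = 11, remainder 6081
⌊12416/6081⌋ = 2, remainder 254
⌊6081/254⌋ = 23, remainder 239
⌊254/239⌋ = 1, remainder 15
⌊239/15⌋ = 15, remainder 14
⌊15/14⌋ = 1, remainder 1

1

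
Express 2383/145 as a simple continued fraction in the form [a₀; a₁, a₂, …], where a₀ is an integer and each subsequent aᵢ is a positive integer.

⌊2383/145⌋ = 16, remainder 63
⌊145/63⌋ = 2, remainder 19
⌊63/19⌋ = 3, remainder 6
⌊19/6⌋ = 3, remainder 1
⌊6/1⌋ = 6, remainder 0

[16; 2, 3, 3, 6]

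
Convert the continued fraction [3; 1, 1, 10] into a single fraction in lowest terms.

74/21

a_0 = 3: 3/1
a_1 = 1: 4/1
a_2 = 1: 7/2
a_3 = 10: 74/21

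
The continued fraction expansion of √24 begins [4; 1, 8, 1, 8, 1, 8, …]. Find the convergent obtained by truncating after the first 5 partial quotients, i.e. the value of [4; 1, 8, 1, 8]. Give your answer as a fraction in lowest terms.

Start with 8.
1 + 1/(8/1) = 1 + 1/8 = 9/8
8 + 1/(9/8) = 8 + 8/9 = 80/9
1 + 1/(80/9) = 1 + 9/80 = 89/80
4 + 1/(89/80) = 4 + 80/89 = 436/89

436/89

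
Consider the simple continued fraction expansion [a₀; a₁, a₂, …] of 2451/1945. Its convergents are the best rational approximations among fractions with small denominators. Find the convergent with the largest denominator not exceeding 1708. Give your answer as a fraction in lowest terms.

List convergents until the denominator exceeds the bound:
a_0 = 1: 1/1  (≤ bound)
a_1 = 3: 4/3  (≤ bound)
a_2 = 1: 5/4  (≤ bound)
a_3 = 5: 29/23  (≤ bound)
a_4 = 2: 63/50  (≤ bound)
a_5 = 2: 155/123  (≤ bound)
a_6 = 7: 1148/911  (≤ bound)
a_7 = 2: 2451/1945  (> 1708, stop)

1148/911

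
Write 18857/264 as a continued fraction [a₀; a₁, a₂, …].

Apply division with remainder until the remainder is 0:
⌊18857/264⌋ = 71, remainder 113
⌊264/113⌋ = 2, remainder 38
⌊113/38⌋ = 2, remainder 37
⌊38/37⌋ = 1, remainder 1
⌊37/1⌋ = 37, remainder 0

[71; 2, 2, 1, 37]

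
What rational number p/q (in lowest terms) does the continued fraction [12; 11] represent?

Work from the innermost term outward:
Start with 11.
12 + 1/(11/1) = 12 + 1/11 = 133/11

133/11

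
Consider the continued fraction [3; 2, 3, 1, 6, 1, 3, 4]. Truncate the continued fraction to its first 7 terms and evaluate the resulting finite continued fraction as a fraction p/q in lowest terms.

a_0 = 3: 3/1
a_1 = 2: 7/2
a_2 = 3: 24/7
a_3 = 1: 31/9
a_4 = 6: 210/61
a_5 = 1: 241/70
a_6 = 3: 933/271

933/271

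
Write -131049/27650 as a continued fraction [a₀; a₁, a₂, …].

[-5; 3, 1, 5, 4, 6, 46]

Repeatedly divide and take the remainder:
-131049 ÷ 27650 → quotient -5, remainder 7201
27650 ÷ 7201 → quotient 3, remainder 6047
7201 ÷ 6047 → quotient 1, remainder 1154
6047 ÷ 1154 → quotient 5, remainder 277
1154 ÷ 277 → quotient 4, remainder 46
277 ÷ 46 → quotient 6, remainder 1
46 ÷ 1 → quotient 46, remainder 0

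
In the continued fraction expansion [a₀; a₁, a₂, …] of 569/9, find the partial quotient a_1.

569 = 63·9 + 2, so a_0 = 63
9 = 4·2 + 1, so a_1 = 4

4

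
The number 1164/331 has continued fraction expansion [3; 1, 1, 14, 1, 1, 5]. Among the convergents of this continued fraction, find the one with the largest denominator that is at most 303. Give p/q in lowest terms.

a_0 = 3: 3/1  (≤ bound)
a_1 = 1: 4/1  (≤ bound)
a_2 = 1: 7/2  (≤ bound)
a_3 = 14: 102/29  (≤ bound)
a_4 = 1: 109/31  (≤ bound)
a_5 = 1: 211/60  (≤ bound)
a_6 = 5: 1164/331  (> 303, stop)

211/60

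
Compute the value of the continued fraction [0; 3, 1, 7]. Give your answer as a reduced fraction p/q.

8/31

Start with 7.
1 + 1/(7/1) = 1 + 1/7 = 8/7
3 + 1/(8/7) = 3 + 7/8 = 31/8
0 + 1/(31/8) = 0 + 8/31 = 8/31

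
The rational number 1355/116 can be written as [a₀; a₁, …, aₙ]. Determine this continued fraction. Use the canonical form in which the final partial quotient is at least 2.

[11; 1, 2, 7, 2, 2]

1355 ÷ 116 → quotient 11, remainder 79
116 ÷ 79 → quotient 1, remainder 37
79 ÷ 37 → quotient 2, remainder 5
37 ÷ 5 → quotient 7, remainder 2
5 ÷ 2 → quotient 2, remainder 1
2 ÷ 1 → quotient 2, remainder 0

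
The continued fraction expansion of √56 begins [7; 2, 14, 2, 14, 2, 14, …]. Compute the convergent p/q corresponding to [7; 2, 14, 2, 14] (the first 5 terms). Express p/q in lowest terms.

6503/869

a_0 = 7: 7/1
a_1 = 2: 15/2
a_2 = 14: 217/29
a_3 = 2: 449/60
a_4 = 14: 6503/869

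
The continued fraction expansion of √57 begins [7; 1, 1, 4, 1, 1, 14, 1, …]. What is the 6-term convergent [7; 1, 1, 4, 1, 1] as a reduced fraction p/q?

a_0 = 7: 7/1
a_1 = 1: 8/1
a_2 = 1: 15/2
a_3 = 4: 68/9
a_4 = 1: 83/11
a_5 = 1: 151/20

151/20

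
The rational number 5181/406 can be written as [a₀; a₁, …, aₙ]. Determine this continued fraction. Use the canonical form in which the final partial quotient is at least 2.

5181 ÷ 406 → quotient 12, remainder 309
406 ÷ 309 → quotient 1, remainder 97
309 ÷ 97 → quotient 3, remainder 18
97 ÷ 18 → quotient 5, remainder 7
18 ÷ 7 → quotient 2, remainder 4
7 ÷ 4 → quotient 1, remainder 3
4 ÷ 3 → quotient 1, remainder 1
3 ÷ 1 → quotient 3, remainder 0

[12; 1, 3, 5, 2, 1, 1, 3]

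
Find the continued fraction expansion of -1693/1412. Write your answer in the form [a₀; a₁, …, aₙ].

-1693 = -2·1412 + 1131, so a_0 = -2
1412 = 1·1131 + 281, so a_1 = 1
1131 = 4·281 + 7, so a_2 = 4
281 = 40·7 + 1, so a_3 = 40
7 = 7·1 + 0, so a_4 = 7

[-2; 1, 4, 40, 7]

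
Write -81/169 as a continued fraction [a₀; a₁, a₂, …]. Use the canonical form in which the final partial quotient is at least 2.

⌊-81/169⌋ = -1, remainder 88
⌊169/88⌋ = 1, remainder 81
⌊88/81⌋ = 1, remainder 7
⌊81/7⌋ = 11, remainder 4
⌊7/4⌋ = 1, remainder 3
⌊4/3⌋ = 1, remainder 1
⌊3/1⌋ = 3, remainder 0

[-1; 1, 1, 11, 1, 1, 3]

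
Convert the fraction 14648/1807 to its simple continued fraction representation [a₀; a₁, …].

Run the Euclidean algorithm, recording each quotient:
14648 ÷ 1807 → quotient 8, remainder 192
1807 ÷ 192 → quotient 9, remainder 79
192 ÷ 79 → quotient 2, remainder 34
79 ÷ 34 → quotient 2, remainder 11
34 ÷ 11 → quotient 3, remainder 1
11 ÷ 1 → quotient 11, remainder 0

[8; 9, 2, 2, 3, 11]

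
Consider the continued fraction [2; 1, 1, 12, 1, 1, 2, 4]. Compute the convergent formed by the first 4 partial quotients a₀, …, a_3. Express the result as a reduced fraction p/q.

63/25

Start with 12.
1 + 1/(12/1) = 1 + 1/12 = 13/12
1 + 1/(13/12) = 1 + 12/13 = 25/13
2 + 1/(25/13) = 2 + 13/25 = 63/25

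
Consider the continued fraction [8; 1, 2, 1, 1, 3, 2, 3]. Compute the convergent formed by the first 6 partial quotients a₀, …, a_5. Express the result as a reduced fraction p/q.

218/25

a_0 = 8: 8/1
a_1 = 1: 9/1
a_2 = 2: 26/3
a_3 = 1: 35/4
a_4 = 1: 61/7
a_5 = 3: 218/25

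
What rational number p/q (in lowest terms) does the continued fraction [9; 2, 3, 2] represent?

a_0 = 9: 9/1
a_1 = 2: 19/2
a_2 = 3: 66/7
a_3 = 2: 151/16

151/16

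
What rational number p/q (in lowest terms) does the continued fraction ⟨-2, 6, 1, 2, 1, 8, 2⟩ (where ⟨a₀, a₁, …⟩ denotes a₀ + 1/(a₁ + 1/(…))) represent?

a_0 = -2: -2/1
a_1 = 6: -11/6
a_2 = 1: -13/7
a_3 = 2: -37/20
a_4 = 1: -50/27
a_5 = 8: -437/236
a_6 = 2: -924/499

-924/499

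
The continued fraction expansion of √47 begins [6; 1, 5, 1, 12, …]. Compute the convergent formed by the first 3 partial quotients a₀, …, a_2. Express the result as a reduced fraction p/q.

41/6

a_0 = 6: 6/1
a_1 = 1: 7/1
a_2 = 5: 41/6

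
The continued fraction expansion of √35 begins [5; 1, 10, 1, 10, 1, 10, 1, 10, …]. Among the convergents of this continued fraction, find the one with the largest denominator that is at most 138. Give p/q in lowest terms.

List convergents until the denominator exceeds the bound:
a_0 = 5: 5/1  (≤ bound)
a_1 = 1: 6/1  (≤ bound)
a_2 = 10: 65/11  (≤ bound)
a_3 = 1: 71/12  (≤ bound)
a_4 = 10: 775/131  (≤ bound)
a_5 = 1: 846/143  (> 138, stop)

775/131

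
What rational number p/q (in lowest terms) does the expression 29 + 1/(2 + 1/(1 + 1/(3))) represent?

323/11

Start with 3.
1 + 1/(3/1) = 1 + 1/3 = 4/3
2 + 1/(4/3) = 2 + 3/4 = 11/4
29 + 1/(11/4) = 29 + 4/11 = 323/11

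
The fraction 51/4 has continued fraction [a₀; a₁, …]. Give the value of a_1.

Repeatedly divide and take the remainder:
51 ÷ 4 → quotient 12, remainder 3
4 ÷ 3 → quotient 1, remainder 1

1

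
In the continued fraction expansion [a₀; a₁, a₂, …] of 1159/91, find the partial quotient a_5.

1

Apply division with remainder until the remainder is 0:
⌊1159/91⌋ = 12, remainder 67
⌊91/67⌋ = 1, remainder 24
⌊67/24⌋ = 2, remainder 19
⌊24/19⌋ = 1, remainder 5
⌊19/5⌋ = 3, remainder 4
⌊5/4⌋ = 1, remainder 1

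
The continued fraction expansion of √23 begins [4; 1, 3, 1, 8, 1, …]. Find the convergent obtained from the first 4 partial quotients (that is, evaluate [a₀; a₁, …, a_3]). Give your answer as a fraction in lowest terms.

Start with 1.
3 + 1/(1/1) = 3 + 1/1 = 4/1
1 + 1/(4/1) = 1 + 1/4 = 5/4
4 + 1/(5/4) = 4 + 4/5 = 24/5

24/5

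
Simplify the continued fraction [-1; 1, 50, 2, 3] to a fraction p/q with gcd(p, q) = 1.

-7/360

Start with 3.
2 + 1/(3/1) = 2 + 1/3 = 7/3
50 + 1/(7/3) = 50 + 3/7 = 353/7
1 + 1/(353/7) = 1 + 7/353 = 360/353
-1 + 1/(360/353) = -1 + 353/360 = -7/360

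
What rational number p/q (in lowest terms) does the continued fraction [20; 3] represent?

61/3

Start with 3.
20 + 1/(3/1) = 20 + 1/3 = 61/3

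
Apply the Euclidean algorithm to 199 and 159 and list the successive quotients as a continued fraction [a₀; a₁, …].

[1; 3, 1, 39]

Apply division with remainder until the remainder is 0:
199 ÷ 159 → quotient 1, remainder 40
159 ÷ 40 → quotient 3, remainder 39
40 ÷ 39 → quotient 1, remainder 1
39 ÷ 1 → quotient 39, remainder 0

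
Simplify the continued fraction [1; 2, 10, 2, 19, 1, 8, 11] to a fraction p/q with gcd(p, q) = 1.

Build up convergents one term at a time:
a_0 = 1: 1/1
a_1 = 2: 3/2
a_2 = 10: 31/21
a_3 = 2: 65/44
a_4 = 19: 1266/857
a_5 = 1: 1331/901
a_6 = 8: 11914/8065
a_7 = 11: 132385/89616

132385/89616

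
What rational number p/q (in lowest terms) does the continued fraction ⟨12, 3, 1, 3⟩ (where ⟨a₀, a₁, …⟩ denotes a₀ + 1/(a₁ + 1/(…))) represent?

Start with 3.
1 + 1/(3/1) = 1 + 1/3 = 4/3
3 + 1/(4/3) = 3 + 3/4 = 15/4
12 + 1/(15/4) = 12 + 4/15 = 184/15

184/15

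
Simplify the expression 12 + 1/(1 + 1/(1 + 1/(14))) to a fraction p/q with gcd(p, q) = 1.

363/29

Starting at the tail and folding back:
Start with 14.
1 + 1/(14/1) = 1 + 1/14 = 15/14
1 + 1/(15/14) = 1 + 14/15 = 29/15
12 + 1/(29/15) = 12 + 15/29 = 363/29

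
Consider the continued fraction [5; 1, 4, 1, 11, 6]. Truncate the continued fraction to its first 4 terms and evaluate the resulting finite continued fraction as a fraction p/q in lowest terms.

Use the convergent recurrence hₖ = aₖ·hₖ₋₁ + hₖ₋₂ (and likewise for the denominators kₖ):
a_0 = 5: 5/1
a_1 = 1: 6/1
a_2 = 4: 29/5
a_3 = 1: 35/6

35/6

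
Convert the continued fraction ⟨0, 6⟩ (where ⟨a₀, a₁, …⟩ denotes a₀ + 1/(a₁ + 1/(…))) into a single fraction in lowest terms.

Compute successive convergents:
a_0 = 0: 0/1
a_1 = 6: 1/6

1/6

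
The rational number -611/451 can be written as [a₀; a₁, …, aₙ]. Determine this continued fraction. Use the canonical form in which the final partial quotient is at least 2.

[-2; 1, 1, 1, 4, 1, 1, 14]

Repeatedly divide and take the remainder:
-611 ÷ 451 → quotient -2, remainder 291
451 ÷ 291 → quotient 1, remainder 160
291 ÷ 160 → quotient 1, remainder 131
160 ÷ 131 → quotient 1, remainder 29
131 ÷ 29 → quotient 4, remainder 15
29 ÷ 15 → quotient 1, remainder 14
15 ÷ 14 → quotient 1, remainder 1
14 ÷ 1 → quotient 14, remainder 0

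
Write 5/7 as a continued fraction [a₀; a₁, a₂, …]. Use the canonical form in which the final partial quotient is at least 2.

Apply division with remainder until the remainder is 0:
⌊5/7⌋ = 0, remainder 5
⌊7/5⌋ = 1, remainder 2
⌊5/2⌋ = 2, remainder 1
⌊2/1⌋ = 2, remainder 0

[0; 1, 2, 2]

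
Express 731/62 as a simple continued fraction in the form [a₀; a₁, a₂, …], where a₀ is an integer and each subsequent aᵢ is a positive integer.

[11; 1, 3, 1, 3, 3]

731 ÷ 62 → quotient 11, remainder 49
62 ÷ 49 → quotient 1, remainder 13
49 ÷ 13 → quotient 3, remainder 10
13 ÷ 10 → quotient 1, remainder 3
10 ÷ 3 → quotient 3, remainder 1
3 ÷ 1 → quotient 3, remainder 0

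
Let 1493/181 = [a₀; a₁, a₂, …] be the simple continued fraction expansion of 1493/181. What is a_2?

Repeatedly divide and take the remainder:
1493 ÷ 181 → quotient 8, remainder 45
181 ÷ 45 → quotient 4, remainder 1
45 ÷ 1 → quotient 45, remainder 0

45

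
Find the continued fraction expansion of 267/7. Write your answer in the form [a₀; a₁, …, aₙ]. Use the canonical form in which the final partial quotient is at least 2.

⌊267/7⌋ = 38, remainder 1
⌊7/1⌋ = 7, remainder 0

[38; 7]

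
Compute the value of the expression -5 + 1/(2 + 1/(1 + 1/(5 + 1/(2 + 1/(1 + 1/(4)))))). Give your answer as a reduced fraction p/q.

-1176/253

a_0 = -5: -5/1
a_1 = 2: -9/2
a_2 = 1: -14/3
a_3 = 5: -79/17
a_4 = 2: -172/37
a_5 = 1: -251/54
a_6 = 4: -1176/253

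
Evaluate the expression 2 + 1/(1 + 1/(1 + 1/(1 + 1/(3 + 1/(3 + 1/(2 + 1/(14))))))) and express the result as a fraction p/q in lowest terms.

a_0 = 2: 2/1
a_1 = 1: 3/1
a_2 = 1: 5/2
a_3 = 1: 8/3
a_4 = 3: 29/11
a_5 = 3: 95/36
a_6 = 2: 219/83
a_7 = 14: 3161/1198

3161/1198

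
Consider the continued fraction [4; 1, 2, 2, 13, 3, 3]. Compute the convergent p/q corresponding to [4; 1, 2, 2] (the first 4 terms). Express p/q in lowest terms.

33/7

Collapse the nested fraction from the inside out:
Start with 2.
2 + 1/(2/1) = 2 + 1/2 = 5/2
1 + 1/(5/2) = 1 + 2/5 = 7/5
4 + 1/(7/5) = 4 + 5/7 = 33/7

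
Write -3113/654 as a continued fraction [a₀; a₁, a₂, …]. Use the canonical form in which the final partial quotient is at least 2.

⌊-3113/654⌋ = -5, remainder 157
⌊654/157⌋ = 4, remainder 26
⌊157/26⌋ = 6, remainder 1
⌊26/1⌋ = 26, remainder 0

[-5; 4, 6, 26]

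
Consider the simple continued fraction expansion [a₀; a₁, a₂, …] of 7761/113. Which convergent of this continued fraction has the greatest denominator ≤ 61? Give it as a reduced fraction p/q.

1511/22

a_0 = 68: 68/1  (≤ bound)
a_1 = 1: 69/1  (≤ bound)
a_2 = 2: 206/3  (≤ bound)
a_3 = 7: 1511/22  (≤ bound)
a_4 = 5: 7761/113  (> 61, stop)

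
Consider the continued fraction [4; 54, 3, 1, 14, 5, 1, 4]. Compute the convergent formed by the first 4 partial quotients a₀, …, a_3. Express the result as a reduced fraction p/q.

872/217

a_0 = 4: 4/1
a_1 = 54: 217/54
a_2 = 3: 655/163
a_3 = 1: 872/217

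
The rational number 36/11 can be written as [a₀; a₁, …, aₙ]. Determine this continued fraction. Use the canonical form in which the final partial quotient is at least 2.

36 ÷ 11 → quotient 3, remainder 3
11 ÷ 3 → quotient 3, remainder 2
3 ÷ 2 → quotient 1, remainder 1
2 ÷ 1 → quotient 2, remainder 0

[3; 3, 1, 2]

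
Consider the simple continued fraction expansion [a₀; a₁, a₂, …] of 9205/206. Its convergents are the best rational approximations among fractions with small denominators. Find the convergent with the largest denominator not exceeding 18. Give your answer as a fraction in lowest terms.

715/16

a_0 = 44: 44/1  (≤ bound)
a_1 = 1: 45/1  (≤ bound)
a_2 = 2: 134/3  (≤ bound)
a_3 = 5: 715/16  (≤ bound)
a_4 = 1: 849/19  (> 18, stop)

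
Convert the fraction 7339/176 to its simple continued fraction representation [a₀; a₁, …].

Apply division with remainder until the remainder is 0:
7339 = 41·176 + 123, so a_0 = 41
176 = 1·123 + 53, so a_1 = 1
123 = 2·53 + 17, so a_2 = 2
53 = 3·17 + 2, so a_3 = 3
17 = 8·2 + 1, so a_4 = 8
2 = 2·1 + 0, so a_5 = 2

[41; 1, 2, 3, 8, 2]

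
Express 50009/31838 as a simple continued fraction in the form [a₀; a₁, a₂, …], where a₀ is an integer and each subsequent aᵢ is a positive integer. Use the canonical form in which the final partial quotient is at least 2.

50009 ÷ 31838 → quotient 1, remainder 18171
31838 ÷ 18171 → quotient 1, remainder 13667
18171 ÷ 13667 → quotient 1, remainder 4504
13667 ÷ 4504 → quotient 3, remainder 155
4504 ÷ 155 → quotient 29, remainder 9
155 ÷ 9 → quotient 17, remainder 2
9 ÷ 2 → quotient 4, remainder 1
2 ÷ 1 → quotient 2, remainder 0

[1; 1, 1, 3, 29, 17, 4, 2]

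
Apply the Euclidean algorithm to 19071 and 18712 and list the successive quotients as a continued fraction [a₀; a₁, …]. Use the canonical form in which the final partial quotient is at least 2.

[1; 52, 8, 6, 3, 2]

19071 ÷ 18712 → quotient 1, remainder 359
18712 ÷ 359 → quotient 52, remainder 44
359 ÷ 44 → quotient 8, remainder 7
44 ÷ 7 → quotient 6, remainder 2
7 ÷ 2 → quotient 3, remainder 1
2 ÷ 1 → quotient 2, remainder 0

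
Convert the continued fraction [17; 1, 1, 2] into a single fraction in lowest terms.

88/5

Start with 2.
1 + 1/(2/1) = 1 + 1/2 = 3/2
1 + 1/(3/2) = 1 + 2/3 = 5/3
17 + 1/(5/3) = 17 + 3/5 = 88/5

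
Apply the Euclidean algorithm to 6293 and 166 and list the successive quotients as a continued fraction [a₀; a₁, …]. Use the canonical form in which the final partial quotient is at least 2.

[37; 1, 10, 15]

6293 = 37·166 + 151, so a_0 = 37
166 = 1·151 + 15, so a_1 = 1
151 = 10·15 + 1, so a_2 = 10
15 = 15·1 + 0, so a_3 = 15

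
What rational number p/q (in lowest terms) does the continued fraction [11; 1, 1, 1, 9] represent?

338/29

Collapse the nested fraction from the inside out:
Start with 9.
1 + 1/(9/1) = 1 + 1/9 = 10/9
1 + 1/(10/9) = 1 + 9/10 = 19/10
1 + 1/(19/10) = 1 + 10/19 = 29/19
11 + 1/(29/19) = 11 + 19/29 = 338/29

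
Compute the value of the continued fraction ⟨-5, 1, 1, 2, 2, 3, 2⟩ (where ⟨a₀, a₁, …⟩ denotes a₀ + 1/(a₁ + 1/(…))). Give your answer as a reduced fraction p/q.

a_0 = -5: -5/1
a_1 = 1: -4/1
a_2 = 1: -9/2
a_3 = 2: -22/5
a_4 = 2: -53/12
a_5 = 3: -181/41
a_6 = 2: -415/94

-415/94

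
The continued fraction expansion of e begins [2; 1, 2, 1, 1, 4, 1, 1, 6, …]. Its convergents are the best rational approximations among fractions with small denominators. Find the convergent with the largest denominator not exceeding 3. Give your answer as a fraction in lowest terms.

a_0 = 2: 2/1  (≤ bound)
a_1 = 1: 3/1  (≤ bound)
a_2 = 2: 8/3  (≤ bound)
a_3 = 1: 11/4  (> 3, stop)

8/3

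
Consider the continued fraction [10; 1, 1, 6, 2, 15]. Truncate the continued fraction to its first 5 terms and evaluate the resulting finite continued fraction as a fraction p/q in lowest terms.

295/28

a_0 = 10: 10/1
a_1 = 1: 11/1
a_2 = 1: 21/2
a_3 = 6: 137/13
a_4 = 2: 295/28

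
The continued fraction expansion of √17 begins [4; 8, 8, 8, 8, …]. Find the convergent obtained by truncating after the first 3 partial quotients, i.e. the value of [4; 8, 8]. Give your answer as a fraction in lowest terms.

268/65

Work from the innermost term outward:
Start with 8.
8 + 1/(8/1) = 8 + 1/8 = 65/8
4 + 1/(65/8) = 4 + 8/65 = 268/65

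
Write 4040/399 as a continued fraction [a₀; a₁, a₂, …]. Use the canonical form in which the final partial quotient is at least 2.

4040 = 10·399 + 50, so a_0 = 10
399 = 7·50 + 49, so a_1 = 7
50 = 1·49 + 1, so a_2 = 1
49 = 49·1 + 0, so a_3 = 49

[10; 7, 1, 49]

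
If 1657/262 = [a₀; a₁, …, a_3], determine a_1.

3

⌊1657/262⌋ = 6, remainder 85
⌊262/85⌋ = 3, remainder 7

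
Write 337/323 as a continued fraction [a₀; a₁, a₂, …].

337 = 1·323 + 14, so a_0 = 1
323 = 23·14 + 1, so a_1 = 23
14 = 14·1 + 0, so a_2 = 14

[1; 23, 14]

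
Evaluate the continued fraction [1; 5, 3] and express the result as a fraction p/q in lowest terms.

19/16

Build up convergents one term at a time:
a_0 = 1: 1/1
a_1 = 5: 6/5
a_2 = 3: 19/16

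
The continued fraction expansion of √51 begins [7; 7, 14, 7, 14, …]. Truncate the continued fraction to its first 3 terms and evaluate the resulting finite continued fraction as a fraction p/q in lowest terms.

Build up convergents one term at a time:
a_0 = 7: 7/1
a_1 = 7: 50/7
a_2 = 14: 707/99

707/99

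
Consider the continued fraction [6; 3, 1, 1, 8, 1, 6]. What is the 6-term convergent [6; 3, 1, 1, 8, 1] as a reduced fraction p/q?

421/67

Start with 1.
8 + 1/(1/1) = 8 + 1/1 = 9/1
1 + 1/(9/1) = 1 + 1/9 = 10/9
1 + 1/(10/9) = 1 + 9/10 = 19/10
3 + 1/(19/10) = 3 + 10/19 = 67/19
6 + 1/(67/19) = 6 + 19/67 = 421/67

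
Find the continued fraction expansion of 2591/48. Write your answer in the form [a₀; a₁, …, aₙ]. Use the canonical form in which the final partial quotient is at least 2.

2591 ÷ 48 → quotient 53, remainder 47
48 ÷ 47 → quotient 1, remainder 1
47 ÷ 1 → quotient 47, remainder 0

[53; 1, 47]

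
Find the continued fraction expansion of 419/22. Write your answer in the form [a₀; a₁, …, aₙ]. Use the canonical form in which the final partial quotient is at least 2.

419 = 19·22 + 1, so a_0 = 19
22 = 22·1 + 0, so a_1 = 22

[19; 22]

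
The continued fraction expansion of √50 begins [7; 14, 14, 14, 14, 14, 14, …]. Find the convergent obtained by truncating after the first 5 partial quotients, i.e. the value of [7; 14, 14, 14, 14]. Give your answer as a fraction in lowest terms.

Work from the innermost term outward:
Start with 14.
14 + 1/(14/1) = 14 + 1/14 = 197/14
14 + 1/(197/14) = 14 + 14/197 = 2772/197
14 + 1/(2772/197) = 14 + 197/2772 = 39005/2772
7 + 1/(39005/2772) = 7 + 2772/39005 = 275807/39005

275807/39005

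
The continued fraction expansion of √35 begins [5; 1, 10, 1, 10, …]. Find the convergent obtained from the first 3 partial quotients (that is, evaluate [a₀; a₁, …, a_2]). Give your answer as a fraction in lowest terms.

Work from the innermost term outward:
Start with 10.
1 + 1/(10/1) = 1 + 1/10 = 11/10
5 + 1/(11/10) = 5 + 10/11 = 65/11

65/11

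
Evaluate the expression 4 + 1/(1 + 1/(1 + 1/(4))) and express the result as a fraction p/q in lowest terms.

a_0 = 4: 4/1
a_1 = 1: 5/1
a_2 = 1: 9/2
a_3 = 4: 41/9

41/9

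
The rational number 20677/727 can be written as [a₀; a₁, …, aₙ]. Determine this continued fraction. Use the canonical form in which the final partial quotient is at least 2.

[28; 2, 3, 1, 3, 2, 9]

Run the Euclidean algorithm, recording each quotient:
⌊20677/727⌋ = 28, remainder 321
⌊727/321⌋ = 2, remainder 85
⌊321/85⌋ = 3, remainder 66
⌊85/66⌋ = 1, remainder 19
⌊66/19⌋ = 3, remainder 9
⌊19/9⌋ = 2, remainder 1
⌊9/1⌋ = 9, remainder 0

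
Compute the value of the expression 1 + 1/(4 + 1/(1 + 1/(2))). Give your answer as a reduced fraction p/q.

Starting at the tail and folding back:
Start with 2.
1 + 1/(2/1) = 1 + 1/2 = 3/2
4 + 1/(3/2) = 4 + 2/3 = 14/3
1 + 1/(14/3) = 1 + 3/14 = 17/14

17/14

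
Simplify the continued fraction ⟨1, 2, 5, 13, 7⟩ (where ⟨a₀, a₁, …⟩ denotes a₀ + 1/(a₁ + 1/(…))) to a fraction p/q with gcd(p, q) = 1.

1493/1026

a_0 = 1: 1/1
a_1 = 2: 3/2
a_2 = 5: 16/11
a_3 = 13: 211/145
a_4 = 7: 1493/1026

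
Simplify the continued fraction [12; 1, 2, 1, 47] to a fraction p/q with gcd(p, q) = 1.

2435/191

Build up convergents one term at a time:
a_0 = 12: 12/1
a_1 = 1: 13/1
a_2 = 2: 38/3
a_3 = 1: 51/4
a_4 = 47: 2435/191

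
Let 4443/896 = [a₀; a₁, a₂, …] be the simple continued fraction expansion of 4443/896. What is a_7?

2

Apply division with remainder until the remainder is 0:
4443 = 4·896 + 859, so a_0 = 4
896 = 1·859 + 37, so a_1 = 1
859 = 23·37 + 8, so a_2 = 23
37 = 4·8 + 5, so a_3 = 4
8 = 1·5 + 3, so a_4 = 1
5 = 1·3 + 2, so a_5 = 1
3 = 1·2 + 1, so a_6 = 1
2 = 2·1 + 0, so a_7 = 2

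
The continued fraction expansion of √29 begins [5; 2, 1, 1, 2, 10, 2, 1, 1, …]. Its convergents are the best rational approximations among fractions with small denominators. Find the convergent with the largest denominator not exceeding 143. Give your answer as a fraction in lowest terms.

List convergents until the denominator exceeds the bound:
a_0 = 5: 5/1  (≤ bound)
a_1 = 2: 11/2  (≤ bound)
a_2 = 1: 16/3  (≤ bound)
a_3 = 1: 27/5  (≤ bound)
a_4 = 2: 70/13  (≤ bound)
a_5 = 10: 727/135  (≤ bound)
a_6 = 2: 1524/283  (> 143, stop)

727/135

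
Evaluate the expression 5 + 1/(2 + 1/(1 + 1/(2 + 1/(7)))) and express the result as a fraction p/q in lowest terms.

317/59

Start with 7.
2 + 1/(7/1) = 2 + 1/7 = 15/7
1 + 1/(15/7) = 1 + 7/15 = 22/15
2 + 1/(22/15) = 2 + 15/22 = 59/22
5 + 1/(59/22) = 5 + 22/59 = 317/59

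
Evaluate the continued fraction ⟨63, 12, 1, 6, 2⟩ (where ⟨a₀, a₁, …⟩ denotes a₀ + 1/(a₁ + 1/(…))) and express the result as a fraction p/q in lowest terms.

12174/193

Start with 2.
6 + 1/(2/1) = 6 + 1/2 = 13/2
1 + 1/(13/2) = 1 + 2/13 = 15/13
12 + 1/(15/13) = 12 + 13/15 = 193/15
63 + 1/(193/15) = 63 + 15/193 = 12174/193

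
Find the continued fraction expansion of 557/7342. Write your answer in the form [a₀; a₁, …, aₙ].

Run the Euclidean algorithm, recording each quotient:
⌊557/7342⌋ = 0, remainder 557
⌊7342/557⌋ = 13, remainder 101
⌊557/101⌋ = 5, remainder 52
⌊101/52⌋ = 1, remainder 49
⌊52/49⌋ = 1, remainder 3
⌊49/3⌋ = 16, remainder 1
⌊3/1⌋ = 3, remainder 0

[0; 13, 5, 1, 1, 16, 3]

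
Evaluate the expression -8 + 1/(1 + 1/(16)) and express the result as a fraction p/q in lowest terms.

-120/17

Work from the innermost term outward:
Start with 16.
1 + 1/(16/1) = 1 + 1/16 = 17/16
-8 + 1/(17/16) = -8 + 16/17 = -120/17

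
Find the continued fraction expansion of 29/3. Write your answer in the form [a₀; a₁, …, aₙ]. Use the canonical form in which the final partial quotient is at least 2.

[9; 1, 2]

Repeatedly divide and take the remainder:
⌊29/3⌋ = 9, remainder 2
⌊3/2⌋ = 1, remainder 1
⌊2/1⌋ = 2, remainder 0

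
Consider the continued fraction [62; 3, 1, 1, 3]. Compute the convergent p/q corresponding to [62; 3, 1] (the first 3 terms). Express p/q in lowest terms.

Starting at the tail and folding back:
Start with 1.
3 + 1/(1/1) = 3 + 1/1 = 4/1
62 + 1/(4/1) = 62 + 1/4 = 249/4

249/4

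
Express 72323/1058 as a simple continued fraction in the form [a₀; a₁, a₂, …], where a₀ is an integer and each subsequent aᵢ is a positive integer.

[68; 2, 1, 3, 1, 3, 1, 15]

Run the Euclidean algorithm, recording each quotient:
72323 ÷ 1058 → quotient 68, remainder 379
1058 ÷ 379 → quotient 2, remainder 300
379 ÷ 300 → quotient 1, remainder 79
300 ÷ 79 → quotient 3, remainder 63
79 ÷ 63 → quotient 1, remainder 16
63 ÷ 16 → quotient 3, remainder 15
16 ÷ 15 → quotient 1, remainder 1
15 ÷ 1 → quotient 15, remainder 0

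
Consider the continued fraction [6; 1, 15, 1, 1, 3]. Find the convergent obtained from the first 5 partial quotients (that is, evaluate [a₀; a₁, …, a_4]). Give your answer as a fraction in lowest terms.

Start with 1.
1 + 1/(1/1) = 1 + 1/1 = 2/1
15 + 1/(2/1) = 15 + 1/2 = 31/2
1 + 1/(31/2) = 1 + 2/31 = 33/31
6 + 1/(33/31) = 6 + 31/33 = 229/33

229/33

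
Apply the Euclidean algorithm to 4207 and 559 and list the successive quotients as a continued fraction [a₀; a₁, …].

Repeatedly divide and take the remainder:
4207 ÷ 559 → quotient 7, remainder 294
559 ÷ 294 → quotient 1, remainder 265
294 ÷ 265 → quotient 1, remainder 29
265 ÷ 29 → quotient 9, remainder 4
29 ÷ 4 → quotient 7, remainder 1
4 ÷ 1 → quotient 4, remainder 0

[7; 1, 1, 9, 7, 4]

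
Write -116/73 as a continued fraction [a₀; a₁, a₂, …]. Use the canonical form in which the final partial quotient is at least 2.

-116 ÷ 73 → quotient -2, remainder 30
73 ÷ 30 → quotient 2, remainder 13
30 ÷ 13 → quotient 2, remainder 4
13 ÷ 4 → quotient 3, remainder 1
4 ÷ 1 → quotient 4, remainder 0

[-2; 2, 2, 3, 4]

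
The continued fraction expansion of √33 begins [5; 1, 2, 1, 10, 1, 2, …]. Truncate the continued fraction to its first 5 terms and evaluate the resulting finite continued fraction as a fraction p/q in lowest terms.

247/43

Start with 10.
1 + 1/(10/1) = 1 + 1/10 = 11/10
2 + 1/(11/10) = 2 + 10/11 = 32/11
1 + 1/(32/11) = 1 + 11/32 = 43/32
5 + 1/(43/32) = 5 + 32/43 = 247/43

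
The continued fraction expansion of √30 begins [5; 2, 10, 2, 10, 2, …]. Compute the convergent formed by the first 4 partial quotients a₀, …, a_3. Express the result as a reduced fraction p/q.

241/44

Use the convergent recurrence hₖ = aₖ·hₖ₋₁ + hₖ₋₂ (and likewise for the denominators kₖ):
a_0 = 5: 5/1
a_1 = 2: 11/2
a_2 = 10: 115/21
a_3 = 2: 241/44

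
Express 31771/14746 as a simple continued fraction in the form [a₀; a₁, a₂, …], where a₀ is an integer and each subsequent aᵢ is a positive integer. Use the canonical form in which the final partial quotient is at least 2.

Repeatedly divide and take the remainder:
31771 ÷ 14746 → quotient 2, remainder 2279
14746 ÷ 2279 → quotient 6, remainder 1072
2279 ÷ 1072 → quotient 2, remainder 135
1072 ÷ 135 → quotient 7, remainder 127
135 ÷ 127 → quotient 1, remainder 8
127 ÷ 8 → quotient 15, remainder 7
8 ÷ 7 → quotient 1, remainder 1
7 ÷ 1 → quotient 7, remainder 0

[2; 6, 2, 7, 1, 15, 1, 7]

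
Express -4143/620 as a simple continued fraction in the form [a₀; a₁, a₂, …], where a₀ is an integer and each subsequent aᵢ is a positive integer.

⌊-4143/620⌋ = -7, remainder 197
⌊620/197⌋ = 3, remainder 29
⌊197/29⌋ = 6, remainder 23
⌊29/23⌋ = 1, remainder 6
⌊23/6⌋ = 3, remainder 5
⌊6/5⌋ = 1, remainder 1
⌊5/1⌋ = 5, remainder 0

[-7; 3, 6, 1, 3, 1, 5]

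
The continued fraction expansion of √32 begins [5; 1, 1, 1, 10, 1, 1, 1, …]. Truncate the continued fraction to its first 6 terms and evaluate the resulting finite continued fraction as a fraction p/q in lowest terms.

a_0 = 5: 5/1
a_1 = 1: 6/1
a_2 = 1: 11/2
a_3 = 1: 17/3
a_4 = 10: 181/32
a_5 = 1: 198/35

198/35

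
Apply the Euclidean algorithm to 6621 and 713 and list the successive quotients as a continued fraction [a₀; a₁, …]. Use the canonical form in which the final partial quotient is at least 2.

6621 = 9·713 + 204, so a_0 = 9
713 = 3·204 + 101, so a_1 = 3
204 = 2·101 + 2, so a_2 = 2
101 = 50·2 + 1, so a_3 = 50
2 = 2·1 + 0, so a_4 = 2

[9; 3, 2, 50, 2]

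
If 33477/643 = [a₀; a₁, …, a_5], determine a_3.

33477 = 52·643 + 41, so a_0 = 52
643 = 15·41 + 28, so a_1 = 15
41 = 1·28 + 13, so a_2 = 1
28 = 2·13 + 2, so a_3 = 2

2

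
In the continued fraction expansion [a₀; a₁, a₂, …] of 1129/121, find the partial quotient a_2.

1129 ÷ 121 → quotient 9, remainder 40
121 ÷ 40 → quotient 3, remainder 1
40 ÷ 1 → quotient 40, remainder 0

40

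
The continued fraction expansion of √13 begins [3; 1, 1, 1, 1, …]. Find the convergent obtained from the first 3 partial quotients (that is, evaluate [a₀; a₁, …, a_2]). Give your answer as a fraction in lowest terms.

Start with 1.
1 + 1/(1/1) = 1 + 1/1 = 2/1
3 + 1/(2/1) = 3 + 1/2 = 7/2

7/2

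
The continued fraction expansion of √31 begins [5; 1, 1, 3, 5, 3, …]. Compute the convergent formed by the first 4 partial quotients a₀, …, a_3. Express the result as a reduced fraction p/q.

39/7

Use the convergent recurrence hₖ = aₖ·hₖ₋₁ + hₖ₋₂ (and likewise for the denominators kₖ):
a_0 = 5: 5/1
a_1 = 1: 6/1
a_2 = 1: 11/2
a_3 = 3: 39/7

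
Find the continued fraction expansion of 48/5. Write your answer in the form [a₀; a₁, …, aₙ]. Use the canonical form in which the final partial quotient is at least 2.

⌊48/5⌋ = 9, remainder 3
⌊5/3⌋ = 1, remainder 2
⌊3/2⌋ = 1, remainder 1
⌊2/1⌋ = 2, remainder 0

[9; 1, 1, 2]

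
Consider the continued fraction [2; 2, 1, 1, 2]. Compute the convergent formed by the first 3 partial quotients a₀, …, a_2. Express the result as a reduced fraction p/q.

Build up convergents one term at a time:
a_0 = 2: 2/1
a_1 = 2: 5/2
a_2 = 1: 7/3

7/3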